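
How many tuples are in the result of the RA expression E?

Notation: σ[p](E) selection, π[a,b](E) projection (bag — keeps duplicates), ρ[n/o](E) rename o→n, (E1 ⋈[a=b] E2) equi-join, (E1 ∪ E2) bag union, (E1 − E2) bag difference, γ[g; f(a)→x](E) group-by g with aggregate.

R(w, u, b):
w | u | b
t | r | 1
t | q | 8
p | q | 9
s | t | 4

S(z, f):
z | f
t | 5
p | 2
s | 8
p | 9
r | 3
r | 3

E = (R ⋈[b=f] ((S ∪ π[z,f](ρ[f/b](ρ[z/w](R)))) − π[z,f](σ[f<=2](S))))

Per-node cardinality:
  R → 4
  S → 6
  R → 4
  ρ[z/w](R) → 4
  ρ[f/b](ρ[z/w](R)) → 4
  π[z,f](ρ[f/b](ρ[z/w](R))) → 4
  (S ∪ π[z,f](ρ[f/b](ρ[z/w](R)))) → 10
  S → 6
  σ[f<=2](S) → 1
  π[z,f](σ[f<=2](S)) → 1
  ((S ∪ π[z,f](ρ[f/b](ρ[z/w](R)))) − π[z,f](σ[f<=2](S))) → 9
  (R ⋈[b=f] ((S ∪ π[z,f](ρ[f/b](ρ[z/w](R)))) − π[z,f](σ[f<=2](S)))) → 6

|E| = 6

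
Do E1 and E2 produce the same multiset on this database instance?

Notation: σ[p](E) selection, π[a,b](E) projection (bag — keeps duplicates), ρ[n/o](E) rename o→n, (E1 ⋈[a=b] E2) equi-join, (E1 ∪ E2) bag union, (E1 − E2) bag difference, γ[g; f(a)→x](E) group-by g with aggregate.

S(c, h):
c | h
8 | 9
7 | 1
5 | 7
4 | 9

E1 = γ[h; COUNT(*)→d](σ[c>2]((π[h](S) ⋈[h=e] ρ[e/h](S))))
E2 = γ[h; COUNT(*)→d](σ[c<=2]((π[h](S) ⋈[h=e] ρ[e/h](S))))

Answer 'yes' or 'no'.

E1 row counts bottom-up:
  S → 4
  π[h](S) → 4
  S → 4
  ρ[e/h](S) → 4
  (π[h](S) ⋈[h=e] ρ[e/h](S)) → 6
  σ[c>2]((π[h](S) ⋈[h=e] ρ[e/h](S))) → 6
  γ[h; COUNT(*)→d](σ[c>2]((π[h](S) ⋈[h=e] ρ[e/h](S)))) → 3
E2 row counts bottom-up:
  S → 4
  π[h](S) → 4
  S → 4
  ρ[e/h](S) → 4
  (π[h](S) ⋈[h=e] ρ[e/h](S)) → 6
  σ[c<=2]((π[h](S) ⋈[h=e] ρ[e/h](S))) → 0
  γ[h; COUNT(*)→d](σ[c<=2]((π[h](S) ⋈[h=e] ρ[e/h](S)))) → 0

E1 result:
h | d
1 | 1
7 | 1
9 | 4
E2 result:
h | d
(0 rows)
Witness: (1, 1) appears 1× in E1 but 0× in E2.

no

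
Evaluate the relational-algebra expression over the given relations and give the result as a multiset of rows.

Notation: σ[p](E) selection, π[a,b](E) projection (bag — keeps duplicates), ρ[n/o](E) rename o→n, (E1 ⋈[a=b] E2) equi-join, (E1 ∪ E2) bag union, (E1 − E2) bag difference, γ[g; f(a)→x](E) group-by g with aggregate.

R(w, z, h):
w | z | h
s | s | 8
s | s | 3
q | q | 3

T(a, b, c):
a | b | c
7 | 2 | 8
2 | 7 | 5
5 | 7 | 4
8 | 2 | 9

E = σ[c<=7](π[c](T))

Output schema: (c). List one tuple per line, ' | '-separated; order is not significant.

Subexpression sizes:
  T → 4
  π[c](T) → 4
  σ[c<=7](π[c](T)) → 2

== RESULT ==
c
4
5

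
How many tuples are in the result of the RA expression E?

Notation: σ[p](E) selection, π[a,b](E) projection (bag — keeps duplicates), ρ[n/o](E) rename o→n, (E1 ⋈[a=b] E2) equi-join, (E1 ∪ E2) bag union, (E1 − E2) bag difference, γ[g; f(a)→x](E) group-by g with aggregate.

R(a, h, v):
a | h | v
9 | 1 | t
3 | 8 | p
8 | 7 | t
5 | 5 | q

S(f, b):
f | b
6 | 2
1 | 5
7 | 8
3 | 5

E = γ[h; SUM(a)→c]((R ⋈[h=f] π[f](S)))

Row counts bottom-up:
  R → 4
  S → 4
  π[f](S) → 4
  (R ⋈[h=f] π[f](S)) → 2
  γ[h; SUM(a)→c]((R ⋈[h=f] π[f](S))) → 2

|E| = 2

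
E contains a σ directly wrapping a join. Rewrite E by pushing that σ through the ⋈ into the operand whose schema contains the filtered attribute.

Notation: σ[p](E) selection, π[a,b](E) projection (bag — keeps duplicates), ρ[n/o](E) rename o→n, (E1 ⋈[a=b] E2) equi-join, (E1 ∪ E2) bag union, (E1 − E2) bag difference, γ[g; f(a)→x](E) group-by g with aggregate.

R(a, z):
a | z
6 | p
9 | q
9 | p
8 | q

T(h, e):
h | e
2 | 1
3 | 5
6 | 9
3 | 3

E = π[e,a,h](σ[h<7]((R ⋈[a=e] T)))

σ filters on h, owned by the right side.
E' = π[e,a,h]((R ⋈[a=e] σ[h<7](T)))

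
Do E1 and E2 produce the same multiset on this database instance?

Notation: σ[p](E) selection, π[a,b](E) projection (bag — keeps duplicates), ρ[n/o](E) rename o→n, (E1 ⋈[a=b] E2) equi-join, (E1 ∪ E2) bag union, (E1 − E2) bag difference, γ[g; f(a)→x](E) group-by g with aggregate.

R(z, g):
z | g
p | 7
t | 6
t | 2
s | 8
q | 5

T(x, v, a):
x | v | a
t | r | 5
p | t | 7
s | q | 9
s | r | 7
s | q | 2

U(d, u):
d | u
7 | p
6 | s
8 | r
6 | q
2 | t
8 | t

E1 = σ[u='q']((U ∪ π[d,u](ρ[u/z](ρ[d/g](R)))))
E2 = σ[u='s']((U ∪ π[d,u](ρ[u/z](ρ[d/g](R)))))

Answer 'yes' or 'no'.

E1 row counts bottom-up:
  U → 6
  R → 5
  ρ[d/g](R) → 5
  ρ[u/z](ρ[d/g](R)) → 5
  π[d,u](ρ[u/z](ρ[d/g](R))) → 5
  (U ∪ π[d,u](ρ[u/z](ρ[d/g](R)))) → 11
  σ[u='q']((U ∪ π[d,u](ρ[u/z](ρ[d/g](R))))) → 2
E2 row counts bottom-up:
  U → 6
  R → 5
  ρ[d/g](R) → 5
  ρ[u/z](ρ[d/g](R)) → 5
  π[d,u](ρ[u/z](ρ[d/g](R))) → 5
  (U ∪ π[d,u](ρ[u/z](ρ[d/g](R)))) → 11
  σ[u='s']((U ∪ π[d,u](ρ[u/z](ρ[d/g](R))))) → 2

E1 result:
d | u
5 | q
6 | q
E2 result:
d | u
6 | s
8 | s
Witness: (6, 'q') appears 1× in E1 but 0× in E2.

no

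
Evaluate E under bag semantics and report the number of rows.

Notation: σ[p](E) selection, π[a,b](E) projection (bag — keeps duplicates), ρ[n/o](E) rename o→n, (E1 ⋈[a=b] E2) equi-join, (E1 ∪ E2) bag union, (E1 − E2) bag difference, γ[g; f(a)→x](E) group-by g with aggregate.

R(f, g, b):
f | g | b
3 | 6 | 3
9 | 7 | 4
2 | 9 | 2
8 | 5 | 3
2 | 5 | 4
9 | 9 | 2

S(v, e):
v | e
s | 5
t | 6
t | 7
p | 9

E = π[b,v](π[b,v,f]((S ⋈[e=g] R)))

Row counts bottom-up:
  S → 4
  R → 6
  (S ⋈[e=g] R) → 6
  π[b,v,f]((S ⋈[e=g] R)) → 6
  π[b,v](π[b,v,f]((S ⋈[e=g] R))) → 6

|E| = 6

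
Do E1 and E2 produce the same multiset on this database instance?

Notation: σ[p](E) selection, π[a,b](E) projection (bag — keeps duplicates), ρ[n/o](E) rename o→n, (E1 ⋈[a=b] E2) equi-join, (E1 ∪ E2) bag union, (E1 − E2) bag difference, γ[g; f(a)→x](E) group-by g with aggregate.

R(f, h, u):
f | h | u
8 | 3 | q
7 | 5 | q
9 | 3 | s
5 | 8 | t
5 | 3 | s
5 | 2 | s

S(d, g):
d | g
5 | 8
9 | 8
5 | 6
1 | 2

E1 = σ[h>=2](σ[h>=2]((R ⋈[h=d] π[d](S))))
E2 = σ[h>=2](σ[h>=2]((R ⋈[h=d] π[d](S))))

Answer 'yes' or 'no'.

E1 subexpression sizes:
  R → 6
  S → 4
  π[d](S) → 4
  (R ⋈[h=d] π[d](S)) → 2
  σ[h>=2]((R ⋈[h=d] π[d](S))) → 2
  σ[h>=2](σ[h>=2]((R ⋈[h=d] π[d](S)))) → 2
E2 subexpression sizes:
  R → 6
  S → 4
  π[d](S) → 4
  (R ⋈[h=d] π[d](S)) → 2
  σ[h>=2]((R ⋈[h=d] π[d](S))) → 2
  σ[h>=2](σ[h>=2]((R ⋈[h=d] π[d](S)))) → 2

E1 and E2 produce the same multiset:
f | h | u | d
7 | 5 | q | 5
7 | 5 | q | 5

yes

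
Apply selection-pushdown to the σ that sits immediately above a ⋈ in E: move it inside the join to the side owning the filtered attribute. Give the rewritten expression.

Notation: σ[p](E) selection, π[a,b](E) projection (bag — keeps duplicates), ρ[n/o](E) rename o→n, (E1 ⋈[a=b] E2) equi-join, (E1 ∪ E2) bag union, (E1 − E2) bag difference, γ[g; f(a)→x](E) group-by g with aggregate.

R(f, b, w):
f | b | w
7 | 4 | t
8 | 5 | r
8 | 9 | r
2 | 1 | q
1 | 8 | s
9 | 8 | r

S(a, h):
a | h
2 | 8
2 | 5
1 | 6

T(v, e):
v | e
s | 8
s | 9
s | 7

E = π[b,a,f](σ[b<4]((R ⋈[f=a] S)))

σ filters on b, owned by the left side.
E' = π[b,a,f]((σ[b<4](R) ⋈[f=a] S))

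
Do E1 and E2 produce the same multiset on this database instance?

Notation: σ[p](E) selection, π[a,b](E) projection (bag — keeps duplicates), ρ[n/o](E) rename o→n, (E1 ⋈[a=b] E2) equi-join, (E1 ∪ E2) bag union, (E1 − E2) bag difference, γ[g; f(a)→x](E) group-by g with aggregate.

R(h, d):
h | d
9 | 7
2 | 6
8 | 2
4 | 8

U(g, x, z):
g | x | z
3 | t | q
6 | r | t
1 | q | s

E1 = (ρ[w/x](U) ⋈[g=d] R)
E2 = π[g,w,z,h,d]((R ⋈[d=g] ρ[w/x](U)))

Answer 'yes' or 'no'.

E1 subexpression sizes:
  U → 3
  ρ[w/x](U) → 3
  R → 4
  (ρ[w/x](U) ⋈[g=d] R) → 1
E2 subexpression sizes:
  R → 4
  U → 3
  ρ[w/x](U) → 3
  (R ⋈[d=g] ρ[w/x](U)) → 1
  π[g,w,z,h,d]((R ⋈[d=g] ρ[w/x](U))) → 1

E1 and E2 produce the same multiset:
g | w | z | h | d
6 | r | t | 2 | 6

yes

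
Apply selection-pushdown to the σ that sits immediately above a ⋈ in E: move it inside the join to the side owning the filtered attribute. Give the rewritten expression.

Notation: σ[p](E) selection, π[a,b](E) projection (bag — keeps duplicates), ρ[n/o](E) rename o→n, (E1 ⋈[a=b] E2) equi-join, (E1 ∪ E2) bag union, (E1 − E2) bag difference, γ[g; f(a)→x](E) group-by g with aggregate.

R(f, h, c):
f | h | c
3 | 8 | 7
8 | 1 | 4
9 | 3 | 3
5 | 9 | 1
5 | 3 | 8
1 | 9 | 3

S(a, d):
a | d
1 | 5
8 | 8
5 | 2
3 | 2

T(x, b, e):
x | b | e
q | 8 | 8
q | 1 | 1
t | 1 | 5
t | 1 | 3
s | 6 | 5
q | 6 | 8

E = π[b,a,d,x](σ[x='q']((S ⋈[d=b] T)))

σ filters on x, owned by the right side.
E' = π[b,a,d,x]((S ⋈[d=b] σ[x='q'](T)))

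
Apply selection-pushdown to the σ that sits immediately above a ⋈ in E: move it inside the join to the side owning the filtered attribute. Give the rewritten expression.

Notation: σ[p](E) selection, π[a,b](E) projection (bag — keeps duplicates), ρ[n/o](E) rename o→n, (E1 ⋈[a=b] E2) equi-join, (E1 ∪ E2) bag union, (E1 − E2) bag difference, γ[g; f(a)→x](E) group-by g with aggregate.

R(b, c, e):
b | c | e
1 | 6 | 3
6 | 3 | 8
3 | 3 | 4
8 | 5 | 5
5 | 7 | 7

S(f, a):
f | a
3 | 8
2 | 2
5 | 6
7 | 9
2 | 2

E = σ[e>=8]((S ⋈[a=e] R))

σ filters on e, owned by the right side.
E' = (S ⋈[a=e] σ[e>=8](R))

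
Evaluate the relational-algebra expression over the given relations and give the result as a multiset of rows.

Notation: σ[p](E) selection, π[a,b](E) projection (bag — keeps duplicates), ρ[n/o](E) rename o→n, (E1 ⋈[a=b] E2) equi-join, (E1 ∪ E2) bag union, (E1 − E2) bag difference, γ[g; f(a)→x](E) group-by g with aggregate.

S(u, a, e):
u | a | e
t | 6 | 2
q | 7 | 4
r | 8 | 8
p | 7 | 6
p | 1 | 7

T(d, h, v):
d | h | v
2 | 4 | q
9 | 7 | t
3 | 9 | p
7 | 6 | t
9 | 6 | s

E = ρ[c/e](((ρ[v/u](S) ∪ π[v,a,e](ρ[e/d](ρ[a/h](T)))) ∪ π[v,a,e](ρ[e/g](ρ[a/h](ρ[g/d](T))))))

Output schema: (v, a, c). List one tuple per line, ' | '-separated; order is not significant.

Row counts bottom-up:
  S → 5
  ρ[v/u](S) → 5
  T → 5
  ρ[a/h](T) → 5
  ρ[e/d](ρ[a/h](T)) → 5
  π[v,a,e](ρ[e/d](ρ[a/h](T))) → 5
  (ρ[v/u](S) ∪ π[v,a,e](ρ[e/d](ρ[a/h](T)))) → 10
  T → 5
  ρ[g/d](T) → 5
  ρ[a/h](ρ[g/d](T)) → 5
  ρ[e/g](ρ[a/h](ρ[g/d](T))) → 5
  π[v,a,e](ρ[e/g](ρ[a/h](ρ[g/d](T)))) → 5
  ((ρ[v/u](S) ∪ π[v,a,e](ρ[e/d](ρ[a/h](T)))) ∪ π[v,a,e](ρ[e/g](ρ[a/h](ρ[g/d](T))))) → 15
  ρ[c/e](((ρ[v/u](S) ∪ π[v,a,e](ρ[e/d](ρ[a/h](T)))) ∪ π[v,a,e](ρ[e/g](ρ[a/h](ρ[g/d](T)))))) → 15

== RESULT ==
v | a | c
p | 1 | 7
p | 7 | 6
p | 9 | 3
p | 9 | 3
q | 4 | 2
q | 4 | 2
q | 7 | 4
r | 8 | 8
s | 6 | 9
s | 6 | 9
t | 6 | 2
t | 6 | 7
t | 6 | 7
t | 7 | 9
t | 7 | 9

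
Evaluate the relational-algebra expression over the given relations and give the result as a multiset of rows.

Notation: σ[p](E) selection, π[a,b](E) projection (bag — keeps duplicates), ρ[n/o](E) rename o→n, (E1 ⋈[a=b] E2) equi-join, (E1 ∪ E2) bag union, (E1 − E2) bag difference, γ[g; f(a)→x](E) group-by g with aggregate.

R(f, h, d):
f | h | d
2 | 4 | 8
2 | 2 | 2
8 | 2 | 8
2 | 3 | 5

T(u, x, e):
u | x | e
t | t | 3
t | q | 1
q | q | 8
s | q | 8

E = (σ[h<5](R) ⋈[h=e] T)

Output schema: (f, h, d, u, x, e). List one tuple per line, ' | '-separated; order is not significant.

Subexpression sizes:
  R → 4
  σ[h<5](R) → 4
  T → 4
  (σ[h<5](R) ⋈[h=e] T) → 1

== RESULT ==
f | h | d | u | x | e
2 | 3 | 5 | t | t | 3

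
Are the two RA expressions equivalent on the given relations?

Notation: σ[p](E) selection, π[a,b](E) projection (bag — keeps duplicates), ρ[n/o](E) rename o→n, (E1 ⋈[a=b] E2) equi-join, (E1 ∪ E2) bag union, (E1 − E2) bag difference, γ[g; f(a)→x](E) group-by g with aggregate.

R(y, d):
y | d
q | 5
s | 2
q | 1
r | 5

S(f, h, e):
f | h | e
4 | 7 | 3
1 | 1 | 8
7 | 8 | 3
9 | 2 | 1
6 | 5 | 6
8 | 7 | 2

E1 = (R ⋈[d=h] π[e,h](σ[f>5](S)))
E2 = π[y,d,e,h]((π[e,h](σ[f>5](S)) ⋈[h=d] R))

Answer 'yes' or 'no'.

E1 row counts bottom-up:
  R → 4
  S → 6
  σ[f>5](S) → 4
  π[e,h](σ[f>5](S)) → 4
  (R ⋈[d=h] π[e,h](σ[f>5](S))) → 3
E2 row counts bottom-up:
  S → 6
  σ[f>5](S) → 4
  π[e,h](σ[f>5](S)) → 4
  R → 4
  (π[e,h](σ[f>5](S)) ⋈[h=d] R) → 3
  π[y,d,e,h]((π[e,h](σ[f>5](S)) ⋈[h=d] R)) → 3

E1 and E2 produce the same multiset:
y | d | e | h
q | 5 | 6 | 5
r | 5 | 6 | 5
s | 2 | 1 | 2

yes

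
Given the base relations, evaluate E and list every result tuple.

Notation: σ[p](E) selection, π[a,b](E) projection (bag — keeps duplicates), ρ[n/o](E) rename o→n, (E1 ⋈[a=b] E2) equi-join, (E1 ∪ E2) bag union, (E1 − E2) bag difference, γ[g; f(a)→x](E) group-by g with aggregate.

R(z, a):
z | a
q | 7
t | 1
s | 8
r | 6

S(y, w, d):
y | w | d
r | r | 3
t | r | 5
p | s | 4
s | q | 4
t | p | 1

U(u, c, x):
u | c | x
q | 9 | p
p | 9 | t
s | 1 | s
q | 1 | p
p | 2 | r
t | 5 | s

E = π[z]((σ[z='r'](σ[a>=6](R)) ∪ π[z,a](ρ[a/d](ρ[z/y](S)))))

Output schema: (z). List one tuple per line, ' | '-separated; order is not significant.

Row counts bottom-up:
  R → 4
  σ[a>=6](R) → 3
  σ[z='r'](σ[a>=6](R)) → 1
  S → 5
  ρ[z/y](S) → 5
  ρ[a/d](ρ[z/y](S)) → 5
  π[z,a](ρ[a/d](ρ[z/y](S))) → 5
  (σ[z='r'](σ[a>=6](R)) ∪ π[z,a](ρ[a/d](ρ[z/y](S)))) → 6
  π[z]((σ[z='r'](σ[a>=6](R)) ∪ π[z,a](ρ[a/d](ρ[z/y](S))))) → 6

== RESULT ==
z
p
r
r
s
t
t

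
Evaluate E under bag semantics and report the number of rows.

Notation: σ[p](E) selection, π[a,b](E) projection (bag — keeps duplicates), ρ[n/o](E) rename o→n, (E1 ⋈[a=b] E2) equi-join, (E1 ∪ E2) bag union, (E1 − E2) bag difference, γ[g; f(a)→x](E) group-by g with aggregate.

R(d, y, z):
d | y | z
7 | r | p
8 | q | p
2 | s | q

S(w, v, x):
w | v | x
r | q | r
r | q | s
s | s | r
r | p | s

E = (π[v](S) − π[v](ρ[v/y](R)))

Stepwise |·|:
  S → 4
  π[v](S) → 4
  R → 3
  ρ[v/y](R) → 3
  π[v](ρ[v/y](R)) → 3
  (π[v](S) − π[v](ρ[v/y](R))) → 2

|E| = 2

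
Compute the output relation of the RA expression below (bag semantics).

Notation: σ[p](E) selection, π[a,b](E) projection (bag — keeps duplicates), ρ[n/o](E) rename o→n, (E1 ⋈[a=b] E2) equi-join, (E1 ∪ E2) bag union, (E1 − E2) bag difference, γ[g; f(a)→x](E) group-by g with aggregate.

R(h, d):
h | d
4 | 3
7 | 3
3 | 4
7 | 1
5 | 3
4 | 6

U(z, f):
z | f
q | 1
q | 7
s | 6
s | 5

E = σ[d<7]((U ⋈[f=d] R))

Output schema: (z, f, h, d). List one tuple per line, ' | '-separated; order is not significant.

Stepwise |·|:
  U → 4
  R → 6
  (U ⋈[f=d] R) → 2
  σ[d<7]((U ⋈[f=d] R)) → 2

== RESULT ==
z | f | h | d
q | 1 | 7 | 1
s | 6 | 4 | 6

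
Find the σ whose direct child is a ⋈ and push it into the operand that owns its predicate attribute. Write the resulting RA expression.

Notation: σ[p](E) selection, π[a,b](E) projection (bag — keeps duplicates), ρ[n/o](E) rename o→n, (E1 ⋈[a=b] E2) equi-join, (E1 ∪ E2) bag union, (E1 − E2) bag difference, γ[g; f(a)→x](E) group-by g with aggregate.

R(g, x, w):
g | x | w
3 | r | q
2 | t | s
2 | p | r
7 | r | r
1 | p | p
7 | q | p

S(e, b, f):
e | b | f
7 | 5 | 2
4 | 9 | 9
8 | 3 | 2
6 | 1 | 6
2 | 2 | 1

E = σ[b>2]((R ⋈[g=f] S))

σ filters on b, owned by the right side.
E' = (R ⋈[g=f] σ[b>2](S))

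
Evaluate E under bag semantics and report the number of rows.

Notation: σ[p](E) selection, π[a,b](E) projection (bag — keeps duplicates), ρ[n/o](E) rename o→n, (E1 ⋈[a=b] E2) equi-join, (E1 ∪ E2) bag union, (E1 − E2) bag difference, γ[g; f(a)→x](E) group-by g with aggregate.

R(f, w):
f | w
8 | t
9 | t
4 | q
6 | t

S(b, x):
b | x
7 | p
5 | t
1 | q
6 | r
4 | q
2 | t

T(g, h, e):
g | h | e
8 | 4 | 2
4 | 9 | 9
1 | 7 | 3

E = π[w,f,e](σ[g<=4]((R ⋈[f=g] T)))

Subexpression sizes:
  R → 4
  T → 3
  (R ⋈[f=g] T) → 2
  σ[g<=4]((R ⋈[f=g] T)) → 1
  π[w,f,e](σ[g<=4]((R ⋈[f=g] T))) → 1

|E| = 1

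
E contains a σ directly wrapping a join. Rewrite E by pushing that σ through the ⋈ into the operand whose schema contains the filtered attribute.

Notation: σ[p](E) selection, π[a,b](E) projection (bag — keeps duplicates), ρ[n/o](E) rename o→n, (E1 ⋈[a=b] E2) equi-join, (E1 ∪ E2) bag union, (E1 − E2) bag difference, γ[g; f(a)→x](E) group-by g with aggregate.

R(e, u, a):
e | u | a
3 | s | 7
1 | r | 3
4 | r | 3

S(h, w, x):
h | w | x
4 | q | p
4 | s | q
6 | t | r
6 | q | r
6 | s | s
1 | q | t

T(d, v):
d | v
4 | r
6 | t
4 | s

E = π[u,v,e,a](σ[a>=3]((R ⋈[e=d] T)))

σ filters on a, owned by the left side.
E' = π[u,v,e,a]((σ[a>=3](R) ⋈[e=d] T))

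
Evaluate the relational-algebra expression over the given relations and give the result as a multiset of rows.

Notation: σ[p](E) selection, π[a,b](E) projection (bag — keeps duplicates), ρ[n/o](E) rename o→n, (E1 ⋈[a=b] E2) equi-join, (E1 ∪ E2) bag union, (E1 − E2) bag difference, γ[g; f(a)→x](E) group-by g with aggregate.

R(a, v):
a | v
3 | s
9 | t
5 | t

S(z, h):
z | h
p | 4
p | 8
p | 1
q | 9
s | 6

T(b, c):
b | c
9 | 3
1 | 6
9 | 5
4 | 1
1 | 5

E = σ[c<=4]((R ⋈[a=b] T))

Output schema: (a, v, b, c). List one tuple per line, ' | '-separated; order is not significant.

Subexpression sizes:
  R → 3
  T → 5
  (R ⋈[a=b] T) → 2
  σ[c<=4]((R ⋈[a=b] T)) → 1

== RESULT ==
a | v | b | c
9 | t | 9 | 3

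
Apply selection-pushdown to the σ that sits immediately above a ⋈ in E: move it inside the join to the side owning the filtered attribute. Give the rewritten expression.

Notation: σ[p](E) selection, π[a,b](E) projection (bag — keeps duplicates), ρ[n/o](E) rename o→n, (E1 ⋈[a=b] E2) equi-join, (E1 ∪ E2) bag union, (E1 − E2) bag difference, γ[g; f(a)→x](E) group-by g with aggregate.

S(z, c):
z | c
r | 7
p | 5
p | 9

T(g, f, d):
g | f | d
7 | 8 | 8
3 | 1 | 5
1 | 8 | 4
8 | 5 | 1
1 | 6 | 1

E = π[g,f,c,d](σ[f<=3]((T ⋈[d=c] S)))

σ filters on f, owned by the left side.
E' = π[g,f,c,d]((σ[f<=3](T) ⋈[d=c] S))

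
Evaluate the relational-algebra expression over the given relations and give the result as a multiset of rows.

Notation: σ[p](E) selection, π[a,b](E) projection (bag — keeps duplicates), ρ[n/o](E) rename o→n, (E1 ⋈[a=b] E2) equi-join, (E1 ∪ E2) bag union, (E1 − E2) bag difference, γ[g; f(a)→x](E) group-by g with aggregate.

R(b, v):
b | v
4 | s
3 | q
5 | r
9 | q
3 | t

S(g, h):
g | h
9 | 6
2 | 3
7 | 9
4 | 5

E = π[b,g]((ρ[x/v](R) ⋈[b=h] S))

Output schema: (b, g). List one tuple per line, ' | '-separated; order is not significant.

Stepwise |·|:
  R → 5
  ρ[x/v](R) → 5
  S → 4
  (ρ[x/v](R) ⋈[b=h] S) → 4
  π[b,g]((ρ[x/v](R) ⋈[b=h] S)) → 4

== RESULT ==
b | g
3 | 2
3 | 2
5 | 4
9 | 7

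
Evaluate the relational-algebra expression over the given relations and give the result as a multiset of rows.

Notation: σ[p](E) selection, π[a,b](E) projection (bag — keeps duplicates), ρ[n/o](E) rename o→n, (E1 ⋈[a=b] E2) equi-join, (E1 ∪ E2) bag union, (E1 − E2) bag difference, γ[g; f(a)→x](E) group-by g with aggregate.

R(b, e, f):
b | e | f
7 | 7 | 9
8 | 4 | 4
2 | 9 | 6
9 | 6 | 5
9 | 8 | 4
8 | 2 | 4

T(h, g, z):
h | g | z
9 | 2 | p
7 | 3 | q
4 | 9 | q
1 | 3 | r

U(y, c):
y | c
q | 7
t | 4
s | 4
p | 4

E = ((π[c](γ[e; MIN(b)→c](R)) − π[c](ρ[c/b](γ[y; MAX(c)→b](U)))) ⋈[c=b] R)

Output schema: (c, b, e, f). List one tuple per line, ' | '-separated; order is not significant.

Row counts bottom-up:
  R → 6
  γ[e; MIN(b)→c](R) → 6
  π[c](γ[e; MIN(b)→c](R)) → 6
  U → 4
  γ[y; MAX(c)→b](U) → 4
  ρ[c/b](γ[y; MAX(c)→b](U)) → 4
  π[c](ρ[c/b](γ[y; MAX(c)→b](U))) → 4
  (π[c](γ[e; MIN(b)→c](R)) − π[c](ρ[c/b](γ[y; MAX(c)→b](U)))) → 5
  R → 6
  ((π[c](γ[e; MIN(b)→c](R)) − π[c](ρ[c/b](γ[y; MAX(c)→b](U)))) ⋈[c=b] R) → 9

== RESULT ==
c | b | e | f
2 | 2 | 9 | 6
8 | 8 | 2 | 4
8 | 8 | 2 | 4
8 | 8 | 4 | 4
8 | 8 | 4 | 4
9 | 9 | 6 | 5
9 | 9 | 6 | 5
9 | 9 | 8 | 4
9 | 9 | 8 | 4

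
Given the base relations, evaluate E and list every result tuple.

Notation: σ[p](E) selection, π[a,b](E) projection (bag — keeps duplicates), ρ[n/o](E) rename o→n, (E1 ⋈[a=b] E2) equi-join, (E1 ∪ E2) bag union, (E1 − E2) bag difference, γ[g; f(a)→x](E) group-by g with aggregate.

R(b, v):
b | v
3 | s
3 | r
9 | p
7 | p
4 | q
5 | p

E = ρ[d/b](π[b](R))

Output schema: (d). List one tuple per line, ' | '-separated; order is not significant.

Row counts bottom-up:
  R → 6
  π[b](R) → 6
  ρ[d/b](π[b](R)) → 6

== RESULT ==
d
3
3
4
5
7
9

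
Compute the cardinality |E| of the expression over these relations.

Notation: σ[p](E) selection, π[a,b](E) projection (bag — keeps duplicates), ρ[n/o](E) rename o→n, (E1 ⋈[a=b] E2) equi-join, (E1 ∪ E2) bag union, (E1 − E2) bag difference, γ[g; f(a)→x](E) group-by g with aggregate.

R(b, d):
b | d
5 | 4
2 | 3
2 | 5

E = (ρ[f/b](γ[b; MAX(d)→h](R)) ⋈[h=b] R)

Subexpression sizes:
  R → 3
  γ[b; MAX(d)→h](R) → 2
  ρ[f/b](γ[b; MAX(d)→h](R)) → 2
  R → 3
  (ρ[f/b](γ[b; MAX(d)→h](R)) ⋈[h=b] R) → 1

|E| = 1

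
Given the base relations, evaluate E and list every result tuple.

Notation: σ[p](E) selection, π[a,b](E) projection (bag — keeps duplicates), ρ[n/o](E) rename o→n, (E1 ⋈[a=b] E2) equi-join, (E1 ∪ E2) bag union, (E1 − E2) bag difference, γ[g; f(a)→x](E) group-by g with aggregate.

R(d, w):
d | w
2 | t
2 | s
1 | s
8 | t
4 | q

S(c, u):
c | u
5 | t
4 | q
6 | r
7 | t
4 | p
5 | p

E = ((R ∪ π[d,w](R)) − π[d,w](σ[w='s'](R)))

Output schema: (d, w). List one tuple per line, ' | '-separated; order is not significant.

Row counts bottom-up:
  R → 5
  R → 5
  π[d,w](R) → 5
  (R ∪ π[d,w](R)) → 10
  R → 5
  σ[w='s'](R) → 2
  π[d,w](σ[w='s'](R)) → 2
  ((R ∪ π[d,w](R)) − π[d,w](σ[w='s'](R))) → 8

== RESULT ==
d | w
1 | s
2 | s
2 | t
2 | t
4 | q
4 | q
8 | t
8 | t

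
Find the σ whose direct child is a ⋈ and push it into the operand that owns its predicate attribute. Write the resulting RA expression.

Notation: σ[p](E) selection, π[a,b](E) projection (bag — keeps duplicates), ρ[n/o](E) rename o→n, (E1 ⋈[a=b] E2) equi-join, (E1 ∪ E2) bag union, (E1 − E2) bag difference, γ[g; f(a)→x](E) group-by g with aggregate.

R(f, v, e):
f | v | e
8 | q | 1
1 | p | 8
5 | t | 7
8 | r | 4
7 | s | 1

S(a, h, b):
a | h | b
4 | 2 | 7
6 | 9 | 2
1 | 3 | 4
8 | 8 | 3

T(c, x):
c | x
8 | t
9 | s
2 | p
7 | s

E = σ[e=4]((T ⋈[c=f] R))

σ filters on e, owned by the right side.
E' = (T ⋈[c=f] σ[e=4](R))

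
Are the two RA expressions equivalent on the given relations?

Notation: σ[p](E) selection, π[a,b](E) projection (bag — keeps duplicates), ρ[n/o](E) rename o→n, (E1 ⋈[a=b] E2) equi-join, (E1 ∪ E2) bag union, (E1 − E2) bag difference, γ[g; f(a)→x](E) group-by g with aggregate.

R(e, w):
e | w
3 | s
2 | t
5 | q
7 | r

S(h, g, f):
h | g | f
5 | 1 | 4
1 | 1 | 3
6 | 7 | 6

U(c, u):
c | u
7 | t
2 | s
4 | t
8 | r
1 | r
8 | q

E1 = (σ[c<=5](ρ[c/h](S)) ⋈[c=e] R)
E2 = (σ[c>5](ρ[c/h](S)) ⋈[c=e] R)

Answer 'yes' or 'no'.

E1 stepwise |·|:
  S → 3
  ρ[c/h](S) → 3
  σ[c<=5](ρ[c/h](S)) → 2
  R → 4
  (σ[c<=5](ρ[c/h](S)) ⋈[c=e] R) → 1
E2 stepwise |·|:
  S → 3
  ρ[c/h](S) → 3
  σ[c>5](ρ[c/h](S)) → 1
  R → 4
  (σ[c>5](ρ[c/h](S)) ⋈[c=e] R) → 0

E1 result:
c | g | f | e | w
5 | 1 | 4 | 5 | q
E2 result:
c | g | f | e | w
(0 rows)
Witness: (5, 1, 4, 5, 'q') appears 1× in E1 but 0× in E2.

no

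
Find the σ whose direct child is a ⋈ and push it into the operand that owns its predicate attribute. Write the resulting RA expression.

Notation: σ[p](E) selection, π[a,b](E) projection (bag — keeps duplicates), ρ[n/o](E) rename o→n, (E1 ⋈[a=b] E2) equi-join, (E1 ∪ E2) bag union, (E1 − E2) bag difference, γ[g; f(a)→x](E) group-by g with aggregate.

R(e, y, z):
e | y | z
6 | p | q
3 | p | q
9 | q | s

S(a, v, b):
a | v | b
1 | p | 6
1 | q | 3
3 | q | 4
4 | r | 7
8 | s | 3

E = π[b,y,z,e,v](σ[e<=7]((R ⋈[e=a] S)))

σ filters on e, owned by the left side.
E' = π[b,y,z,e,v]((σ[e<=7](R) ⋈[e=a] S))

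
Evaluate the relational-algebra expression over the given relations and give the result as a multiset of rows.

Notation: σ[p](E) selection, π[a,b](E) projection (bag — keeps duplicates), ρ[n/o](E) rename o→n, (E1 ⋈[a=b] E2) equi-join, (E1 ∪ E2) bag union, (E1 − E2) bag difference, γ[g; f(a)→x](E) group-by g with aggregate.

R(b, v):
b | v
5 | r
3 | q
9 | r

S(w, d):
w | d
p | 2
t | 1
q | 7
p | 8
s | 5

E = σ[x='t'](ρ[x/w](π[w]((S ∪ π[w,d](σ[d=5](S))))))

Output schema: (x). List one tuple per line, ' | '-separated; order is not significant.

Per-node cardinality:
  S → 5
  S → 5
  σ[d=5](S) → 1
  π[w,d](σ[d=5](S)) → 1
  (S ∪ π[w,d](σ[d=5](S))) → 6
  π[w]((S ∪ π[w,d](σ[d=5](S)))) → 6
  ρ[x/w](π[w]((S ∪ π[w,d](σ[d=5](S))))) → 6
  σ[x='t'](ρ[x/w](π[w]((S ∪ π[w,d](σ[d=5](S)))))) → 1

== RESULT ==
x
t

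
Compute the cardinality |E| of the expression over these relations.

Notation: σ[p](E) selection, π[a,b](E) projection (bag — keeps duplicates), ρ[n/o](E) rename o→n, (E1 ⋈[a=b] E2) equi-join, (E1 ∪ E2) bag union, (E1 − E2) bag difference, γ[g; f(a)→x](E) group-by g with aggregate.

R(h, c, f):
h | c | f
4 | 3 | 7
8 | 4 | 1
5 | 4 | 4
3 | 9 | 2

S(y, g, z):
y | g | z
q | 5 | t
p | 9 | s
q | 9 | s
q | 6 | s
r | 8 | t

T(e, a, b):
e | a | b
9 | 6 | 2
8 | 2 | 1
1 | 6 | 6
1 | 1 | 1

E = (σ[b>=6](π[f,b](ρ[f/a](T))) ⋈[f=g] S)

Row counts bottom-up:
  T → 4
  ρ[f/a](T) → 4
  π[f,b](ρ[f/a](T)) → 4
  σ[b>=6](π[f,b](ρ[f/a](T))) → 1
  S → 5
  (σ[b>=6](π[f,b](ρ[f/a](T))) ⋈[f=g] S) → 1

|E| = 1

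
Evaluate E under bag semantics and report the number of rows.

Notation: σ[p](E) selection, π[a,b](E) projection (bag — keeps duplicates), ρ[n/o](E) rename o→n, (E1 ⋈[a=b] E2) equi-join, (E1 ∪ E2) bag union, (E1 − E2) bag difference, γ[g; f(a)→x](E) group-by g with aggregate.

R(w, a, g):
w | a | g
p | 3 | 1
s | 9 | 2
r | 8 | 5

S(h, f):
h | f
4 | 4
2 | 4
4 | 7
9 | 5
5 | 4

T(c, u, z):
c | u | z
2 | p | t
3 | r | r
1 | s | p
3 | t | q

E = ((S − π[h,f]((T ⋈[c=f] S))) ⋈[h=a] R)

Subexpression sizes:
  S → 5
  T → 4
  S → 5
  (T ⋈[c=f] S) → 0
  π[h,f]((T ⋈[c=f] S)) → 0
  (S − π[h,f]((T ⋈[c=f] S))) → 5
  R → 3
  ((S − π[h,f]((T ⋈[c=f] S))) ⋈[h=a] R) → 1

|E| = 1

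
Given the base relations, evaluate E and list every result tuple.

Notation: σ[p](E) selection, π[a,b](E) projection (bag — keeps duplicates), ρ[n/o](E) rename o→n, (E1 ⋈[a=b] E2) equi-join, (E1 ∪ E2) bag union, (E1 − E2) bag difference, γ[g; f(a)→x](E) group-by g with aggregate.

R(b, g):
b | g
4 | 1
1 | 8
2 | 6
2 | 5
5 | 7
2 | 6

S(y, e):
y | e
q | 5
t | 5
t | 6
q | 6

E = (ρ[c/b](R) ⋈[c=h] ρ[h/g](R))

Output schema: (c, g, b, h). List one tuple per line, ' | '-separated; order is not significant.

Subexpression sizes:
  R → 6
  ρ[c/b](R) → 6
  R → 6
  ρ[h/g](R) → 6
  (ρ[c/b](R) ⋈[c=h] ρ[h/g](R)) → 2

== RESULT ==
c | g | b | h
1 | 8 | 4 | 1
5 | 7 | 2 | 5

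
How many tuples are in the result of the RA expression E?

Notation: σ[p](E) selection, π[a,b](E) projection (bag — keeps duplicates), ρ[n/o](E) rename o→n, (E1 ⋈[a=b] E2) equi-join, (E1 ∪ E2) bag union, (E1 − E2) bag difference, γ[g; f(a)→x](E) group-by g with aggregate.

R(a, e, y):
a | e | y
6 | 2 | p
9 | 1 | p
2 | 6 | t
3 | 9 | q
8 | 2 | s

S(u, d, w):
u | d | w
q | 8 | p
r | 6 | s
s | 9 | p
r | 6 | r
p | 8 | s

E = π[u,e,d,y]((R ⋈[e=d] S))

Subexpression sizes:
  R → 5
  S → 5
  (R ⋈[e=d] S) → 3
  π[u,e,d,y]((R ⋈[e=d] S)) → 3

|E| = 3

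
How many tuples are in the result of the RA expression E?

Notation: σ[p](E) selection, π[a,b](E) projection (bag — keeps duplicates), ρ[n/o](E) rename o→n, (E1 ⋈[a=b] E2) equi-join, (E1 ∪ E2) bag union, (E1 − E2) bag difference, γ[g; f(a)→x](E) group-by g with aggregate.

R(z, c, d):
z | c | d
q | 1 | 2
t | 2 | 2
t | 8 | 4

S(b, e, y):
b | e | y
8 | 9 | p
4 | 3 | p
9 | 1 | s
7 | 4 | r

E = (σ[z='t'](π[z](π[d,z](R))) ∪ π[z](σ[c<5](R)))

Row counts bottom-up:
  R → 3
  π[d,z](R) → 3
  π[z](π[d,z](R)) → 3
  σ[z='t'](π[z](π[d,z](R))) → 2
  R → 3
  σ[c<5](R) → 2
  π[z](σ[c<5](R)) → 2
  (σ[z='t'](π[z](π[d,z](R))) ∪ π[z](σ[c<5](R))) → 4

|E| = 4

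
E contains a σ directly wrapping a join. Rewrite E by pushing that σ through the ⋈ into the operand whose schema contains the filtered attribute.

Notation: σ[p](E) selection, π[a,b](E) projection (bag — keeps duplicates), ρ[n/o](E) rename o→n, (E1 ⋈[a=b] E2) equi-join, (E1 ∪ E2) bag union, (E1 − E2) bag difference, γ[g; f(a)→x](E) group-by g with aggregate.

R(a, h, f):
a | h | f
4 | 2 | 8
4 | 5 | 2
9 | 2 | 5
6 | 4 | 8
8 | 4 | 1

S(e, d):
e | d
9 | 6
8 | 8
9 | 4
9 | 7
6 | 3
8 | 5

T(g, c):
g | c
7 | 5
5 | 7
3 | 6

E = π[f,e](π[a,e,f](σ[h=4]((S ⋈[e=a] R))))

σ filters on h, owned by the right side.
E' = π[f,e](π[a,e,f]((S ⋈[e=a] σ[h=4](R))))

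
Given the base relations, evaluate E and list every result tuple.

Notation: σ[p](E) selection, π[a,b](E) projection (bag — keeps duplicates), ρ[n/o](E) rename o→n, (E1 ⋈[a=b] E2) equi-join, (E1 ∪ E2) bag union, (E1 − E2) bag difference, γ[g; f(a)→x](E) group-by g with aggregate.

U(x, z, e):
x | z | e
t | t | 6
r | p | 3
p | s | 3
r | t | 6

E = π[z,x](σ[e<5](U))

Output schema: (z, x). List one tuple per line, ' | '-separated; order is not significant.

Subexpression sizes:
  U → 4
  σ[e<5](U) → 2
  π[z,x](σ[e<5](U)) → 2

== RESULT ==
z | x
p | r
s | p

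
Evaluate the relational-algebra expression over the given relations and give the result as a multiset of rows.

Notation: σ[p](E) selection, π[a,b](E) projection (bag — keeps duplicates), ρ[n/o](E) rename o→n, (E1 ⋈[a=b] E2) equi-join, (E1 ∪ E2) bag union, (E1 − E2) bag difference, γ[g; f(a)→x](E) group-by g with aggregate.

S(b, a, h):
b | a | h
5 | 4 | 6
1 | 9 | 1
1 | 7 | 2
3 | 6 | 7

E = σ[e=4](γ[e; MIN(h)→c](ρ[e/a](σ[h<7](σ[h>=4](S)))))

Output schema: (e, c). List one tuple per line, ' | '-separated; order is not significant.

Subexpression sizes:
  S → 4
  σ[h>=4](S) → 2
  σ[h<7](σ[h>=4](S)) → 1
  ρ[e/a](σ[h<7](σ[h>=4](S))) → 1
  γ[e; MIN(h)→c](ρ[e/a](σ[h<7](σ[h>=4](S)))) → 1
  σ[e=4](γ[e; MIN(h)→c](ρ[e/a](σ[h<7](σ[h>=4](S))))) → 1

== RESULT ==
e | c
4 | 6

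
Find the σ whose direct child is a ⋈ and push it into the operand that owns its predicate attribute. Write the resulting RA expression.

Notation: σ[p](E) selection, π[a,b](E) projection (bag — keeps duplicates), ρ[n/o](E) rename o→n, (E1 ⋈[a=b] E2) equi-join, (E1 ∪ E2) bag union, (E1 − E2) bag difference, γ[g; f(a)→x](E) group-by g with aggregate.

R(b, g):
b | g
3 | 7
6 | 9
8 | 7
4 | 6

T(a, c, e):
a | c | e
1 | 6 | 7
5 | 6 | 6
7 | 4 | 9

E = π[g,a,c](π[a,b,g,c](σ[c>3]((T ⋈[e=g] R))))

σ filters on c, owned by the left side.
E' = π[g,a,c](π[a,b,g,c]((σ[c>3](T) ⋈[e=g] R)))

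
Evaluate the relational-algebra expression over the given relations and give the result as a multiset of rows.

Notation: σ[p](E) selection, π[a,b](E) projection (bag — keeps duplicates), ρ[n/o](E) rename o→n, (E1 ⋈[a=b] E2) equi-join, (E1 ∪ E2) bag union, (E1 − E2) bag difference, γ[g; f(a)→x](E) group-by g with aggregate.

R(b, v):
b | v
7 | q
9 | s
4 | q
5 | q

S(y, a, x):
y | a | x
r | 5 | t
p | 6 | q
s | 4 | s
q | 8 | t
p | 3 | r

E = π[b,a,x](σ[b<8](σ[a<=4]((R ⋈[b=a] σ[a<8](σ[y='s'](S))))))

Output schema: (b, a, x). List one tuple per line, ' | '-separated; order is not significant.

Per-node cardinality:
  R → 4
  S → 5
  σ[y='s'](S) → 1
  σ[a<8](σ[y='s'](S)) → 1
  (R ⋈[b=a] σ[a<8](σ[y='s'](S))) → 1
  σ[a<=4]((R ⋈[b=a] σ[a<8](σ[y='s'](S)))) → 1
  σ[b<8](σ[a<=4]((R ⋈[b=a] σ[a<8](σ[y='s'](S))))) → 1
  π[b,a,x](σ[b<8](σ[a<=4]((R ⋈[b=a] σ[a<8](σ[y='s'](S)))))) → 1

== RESULT ==
b | a | x
4 | 4 | s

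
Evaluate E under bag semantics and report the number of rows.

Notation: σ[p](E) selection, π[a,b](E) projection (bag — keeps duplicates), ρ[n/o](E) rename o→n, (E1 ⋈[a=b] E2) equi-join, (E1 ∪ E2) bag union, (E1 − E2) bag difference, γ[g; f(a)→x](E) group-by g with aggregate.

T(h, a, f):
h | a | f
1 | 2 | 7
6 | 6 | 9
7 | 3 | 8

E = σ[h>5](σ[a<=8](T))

Stepwise |·|:
  T → 3
  σ[a<=8](T) → 3
  σ[h>5](σ[a<=8](T)) → 2

|E| = 2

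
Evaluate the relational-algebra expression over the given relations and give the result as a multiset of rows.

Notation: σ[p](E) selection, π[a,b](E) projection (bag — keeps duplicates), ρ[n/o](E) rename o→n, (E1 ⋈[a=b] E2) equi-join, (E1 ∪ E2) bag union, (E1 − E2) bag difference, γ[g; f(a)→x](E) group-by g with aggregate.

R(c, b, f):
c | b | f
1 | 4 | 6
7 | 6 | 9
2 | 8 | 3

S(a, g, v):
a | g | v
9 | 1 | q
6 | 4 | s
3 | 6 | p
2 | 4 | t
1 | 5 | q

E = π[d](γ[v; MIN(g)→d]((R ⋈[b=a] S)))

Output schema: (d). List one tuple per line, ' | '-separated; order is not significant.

Per-node cardinality:
  R → 3
  S → 5
  (R ⋈[b=a] S) → 1
  γ[v; MIN(g)→d]((R ⋈[b=a] S)) → 1
  π[d](γ[v; MIN(g)→d]((R ⋈[b=a] S))) → 1

== RESULT ==
d
4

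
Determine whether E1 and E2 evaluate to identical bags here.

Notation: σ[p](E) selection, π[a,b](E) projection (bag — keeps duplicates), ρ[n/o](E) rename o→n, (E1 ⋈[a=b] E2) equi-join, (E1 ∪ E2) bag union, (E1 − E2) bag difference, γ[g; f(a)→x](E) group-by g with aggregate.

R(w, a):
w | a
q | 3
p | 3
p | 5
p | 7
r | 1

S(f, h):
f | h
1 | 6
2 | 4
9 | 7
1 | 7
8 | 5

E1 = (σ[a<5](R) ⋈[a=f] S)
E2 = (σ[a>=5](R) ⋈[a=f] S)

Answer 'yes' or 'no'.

E1 subexpression sizes:
  R → 5
  σ[a<5](R) → 3
  S → 5
  (σ[a<5](R) ⋈[a=f] S) → 2
E2 subexpression sizes:
  R → 5
  σ[a>=5](R) → 2
  S → 5
  (σ[a>=5](R) ⋈[a=f] S) → 0

E1 result:
w | a | f | h
r | 1 | 1 | 6
r | 1 | 1 | 7
E2 result:
w | a | f | h
(0 rows)
Witness: ('r', 1, 1, 7) appears 1× in E1 but 0× in E2.

no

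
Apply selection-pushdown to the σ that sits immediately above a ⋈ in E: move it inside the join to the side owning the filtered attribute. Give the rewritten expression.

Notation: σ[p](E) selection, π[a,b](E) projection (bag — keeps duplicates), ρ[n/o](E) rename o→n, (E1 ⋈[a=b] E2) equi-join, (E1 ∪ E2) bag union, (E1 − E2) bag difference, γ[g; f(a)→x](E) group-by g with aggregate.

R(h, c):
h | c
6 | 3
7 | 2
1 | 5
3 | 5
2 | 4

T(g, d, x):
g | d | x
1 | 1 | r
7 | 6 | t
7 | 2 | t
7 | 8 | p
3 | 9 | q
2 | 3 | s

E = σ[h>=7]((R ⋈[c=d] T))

σ filters on h, owned by the left side.
E' = (σ[h>=7](R) ⋈[c=d] T)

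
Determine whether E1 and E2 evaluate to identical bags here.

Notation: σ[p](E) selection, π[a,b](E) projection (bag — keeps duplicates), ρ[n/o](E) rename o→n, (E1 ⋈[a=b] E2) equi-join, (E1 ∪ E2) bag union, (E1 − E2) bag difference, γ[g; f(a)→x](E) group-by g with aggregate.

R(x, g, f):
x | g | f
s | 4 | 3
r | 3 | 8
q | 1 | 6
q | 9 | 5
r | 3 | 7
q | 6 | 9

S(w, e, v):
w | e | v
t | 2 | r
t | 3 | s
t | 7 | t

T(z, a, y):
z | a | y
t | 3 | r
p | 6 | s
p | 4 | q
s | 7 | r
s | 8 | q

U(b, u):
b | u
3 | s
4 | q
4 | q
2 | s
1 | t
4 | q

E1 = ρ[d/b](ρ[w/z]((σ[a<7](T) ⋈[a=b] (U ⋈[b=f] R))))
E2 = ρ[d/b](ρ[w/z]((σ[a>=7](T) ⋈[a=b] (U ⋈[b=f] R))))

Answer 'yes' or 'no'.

E1 per-node cardinality:
  T → 5
  σ[a<7](T) → 3
  U → 6
  R → 6
  (U ⋈[b=f] R) → 1
  (σ[a<7](T) ⋈[a=b] (U ⋈[b=f] R)) → 1
  ρ[w/z]((σ[a<7](T) ⋈[a=b] (U ⋈[b=f] R))) → 1
  ρ[d/b](ρ[w/z]((σ[a<7](T) ⋈[a=b] (U ⋈[b=f] R)))) → 1
E2 per-node cardinality:
  T → 5
  σ[a>=7](T) → 2
  U → 6
  R → 6
  (U ⋈[b=f] R) → 1
  (σ[a>=7](T) ⋈[a=b] (U ⋈[b=f] R)) → 0
  ρ[w/z]((σ[a>=7](T) ⋈[a=b] (U ⋈[b=f] R))) → 0
  ρ[d/b](ρ[w/z]((σ[a>=7](T) ⋈[a=b] (U ⋈[b=f] R)))) → 0

E1 result:
w | a | y | d | u | x | g | f
t | 3 | r | 3 | s | s | 4 | 3
E2 result:
w | a | y | d | u | x | g | f
(0 rows)
Witness: ('t', 3, 'r', 3, 's', 's', 4, 3) appears 1× in E1 but 0× in E2.

no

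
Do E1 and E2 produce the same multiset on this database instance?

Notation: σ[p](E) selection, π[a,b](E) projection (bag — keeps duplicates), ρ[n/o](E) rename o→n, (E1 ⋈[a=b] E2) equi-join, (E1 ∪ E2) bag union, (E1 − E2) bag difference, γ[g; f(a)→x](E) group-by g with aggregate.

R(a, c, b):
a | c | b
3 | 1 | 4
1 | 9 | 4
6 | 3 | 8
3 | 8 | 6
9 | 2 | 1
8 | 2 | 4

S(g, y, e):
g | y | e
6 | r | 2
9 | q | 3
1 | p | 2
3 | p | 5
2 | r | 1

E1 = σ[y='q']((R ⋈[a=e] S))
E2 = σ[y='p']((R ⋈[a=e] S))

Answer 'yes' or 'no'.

E1 per-node cardinality:
  R → 6
  S → 5
  (R ⋈[a=e] S) → 3
  σ[y='q']((R ⋈[a=e] S)) → 2
E2 per-node cardinality:
  R → 6
  S → 5
  (R ⋈[a=e] S) → 3
  σ[y='p']((R ⋈[a=e] S)) → 0

E1 result:
a | c | b | g | y | e
3 | 1 | 4 | 9 | q | 3
3 | 8 | 6 | 9 | q | 3
E2 result:
a | c | b | g | y | e
(0 rows)
Witness: (3, 8, 6, 9, 'q', 3) appears 1× in E1 but 0× in E2.

no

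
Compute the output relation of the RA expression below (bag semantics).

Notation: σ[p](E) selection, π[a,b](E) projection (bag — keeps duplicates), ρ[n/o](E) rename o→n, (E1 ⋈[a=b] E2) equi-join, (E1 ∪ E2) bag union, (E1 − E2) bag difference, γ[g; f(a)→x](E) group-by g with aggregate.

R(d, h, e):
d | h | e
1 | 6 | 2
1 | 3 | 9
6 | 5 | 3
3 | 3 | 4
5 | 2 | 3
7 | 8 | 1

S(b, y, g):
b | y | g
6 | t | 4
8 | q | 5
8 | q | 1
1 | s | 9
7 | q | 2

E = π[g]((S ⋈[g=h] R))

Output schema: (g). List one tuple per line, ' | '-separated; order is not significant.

Per-node cardinality:
  S → 5
  R → 6
  (S ⋈[g=h] R) → 2
  π[g]((S ⋈[g=h] R)) → 2

== RESULT ==
g
2
5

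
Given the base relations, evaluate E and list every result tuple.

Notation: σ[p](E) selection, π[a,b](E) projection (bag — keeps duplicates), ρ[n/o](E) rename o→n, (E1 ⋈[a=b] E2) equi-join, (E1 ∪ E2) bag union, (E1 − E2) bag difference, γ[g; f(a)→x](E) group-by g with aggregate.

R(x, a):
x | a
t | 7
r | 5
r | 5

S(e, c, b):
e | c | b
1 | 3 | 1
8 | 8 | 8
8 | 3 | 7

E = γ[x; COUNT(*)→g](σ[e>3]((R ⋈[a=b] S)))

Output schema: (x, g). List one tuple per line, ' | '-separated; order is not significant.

Per-node cardinality:
  R → 3
  S → 3
  (R ⋈[a=b] S) → 1
  σ[e>3]((R ⋈[a=b] S)) → 1
  γ[x; COUNT(*)→g](σ[e>3]((R ⋈[a=b] S))) → 1

== RESULT ==
x | g
t | 1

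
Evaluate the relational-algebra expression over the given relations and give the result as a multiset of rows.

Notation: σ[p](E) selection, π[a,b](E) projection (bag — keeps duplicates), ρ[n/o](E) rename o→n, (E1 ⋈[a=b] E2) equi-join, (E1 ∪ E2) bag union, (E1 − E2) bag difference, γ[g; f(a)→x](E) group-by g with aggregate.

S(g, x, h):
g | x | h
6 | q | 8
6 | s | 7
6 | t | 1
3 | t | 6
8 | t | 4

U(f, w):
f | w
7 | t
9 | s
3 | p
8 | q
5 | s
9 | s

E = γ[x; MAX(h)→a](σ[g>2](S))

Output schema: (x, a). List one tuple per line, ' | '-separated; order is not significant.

Stepwise |·|:
  S → 5
  σ[g>2](S) → 5
  γ[x; MAX(h)→a](σ[g>2](S)) → 3

== RESULT ==
x | a
q | 8
s | 7
t | 6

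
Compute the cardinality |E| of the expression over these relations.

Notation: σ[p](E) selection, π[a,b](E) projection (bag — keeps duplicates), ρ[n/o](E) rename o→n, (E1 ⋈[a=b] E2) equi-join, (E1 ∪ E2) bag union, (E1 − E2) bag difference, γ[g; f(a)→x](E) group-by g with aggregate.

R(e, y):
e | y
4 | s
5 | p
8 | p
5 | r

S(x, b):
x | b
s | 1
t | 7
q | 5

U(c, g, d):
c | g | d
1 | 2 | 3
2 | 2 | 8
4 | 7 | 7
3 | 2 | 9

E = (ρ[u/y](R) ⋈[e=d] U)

Per-node cardinality:
  R → 4
  ρ[u/y](R) → 4
  U → 4
  (ρ[u/y](R) ⋈[e=d] U) → 1

|E| = 1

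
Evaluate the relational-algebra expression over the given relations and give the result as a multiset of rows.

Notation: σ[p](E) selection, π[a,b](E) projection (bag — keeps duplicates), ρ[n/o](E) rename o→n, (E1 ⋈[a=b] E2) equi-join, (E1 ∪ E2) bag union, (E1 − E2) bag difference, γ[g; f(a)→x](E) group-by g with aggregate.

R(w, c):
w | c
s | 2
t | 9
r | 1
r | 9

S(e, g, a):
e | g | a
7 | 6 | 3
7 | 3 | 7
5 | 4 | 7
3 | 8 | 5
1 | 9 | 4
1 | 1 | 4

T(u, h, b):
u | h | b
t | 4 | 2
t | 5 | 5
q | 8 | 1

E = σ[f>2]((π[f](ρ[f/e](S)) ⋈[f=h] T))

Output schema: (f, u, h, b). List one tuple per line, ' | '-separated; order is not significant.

Row counts bottom-up:
  S → 6
  ρ[f/e](S) → 6
  π[f](ρ[f/e](S)) → 6
  T → 3
  (π[f](ρ[f/e](S)) ⋈[f=h] T) → 1
  σ[f>2]((π[f](ρ[f/e](S)) ⋈[f=h] T)) → 1

== RESULT ==
f | u | h | b
5 | t | 5 | 5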